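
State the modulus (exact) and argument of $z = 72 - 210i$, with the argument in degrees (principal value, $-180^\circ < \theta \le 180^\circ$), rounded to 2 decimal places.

|z| = sqrt(72^2 + (-210)^2) = 222
arg(z) = arctan(b/a) = arctan(-210/72) (quadrant-adjusted) = -71.08°


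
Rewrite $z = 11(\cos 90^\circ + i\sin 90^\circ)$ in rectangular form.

a = r cos θ = 11 * 0 = 0
b = r sin θ = 11 * 1 = 11
z = 11i


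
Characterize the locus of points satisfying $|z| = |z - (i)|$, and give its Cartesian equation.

|z - z1| = |z - z2| means z is equidistant from z1 and z2,
i.e. the perpendicular bisector of the segment from (0, 0) to (0, 1) (midpoint (0, 1/2)).
With z = x + yi, square both sides:
(x - 0)^2 + (y - 0)^2 = (x - 0)^2 + (y - 1)^2
The x^2 and y^2 terms cancel: 0x + 2y = 1 - 0 = 1
Simplify: y = 1/2
Locus: Perpendicular bisector of the segment from (0, 0) to (0, 1): the line y = 1/2


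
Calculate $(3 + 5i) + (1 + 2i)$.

(3 + 1) + (5 + 2)i = 4 + 7i


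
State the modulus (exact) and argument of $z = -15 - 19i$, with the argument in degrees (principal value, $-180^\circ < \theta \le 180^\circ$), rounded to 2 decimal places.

|z| = sqrt((-15)^2 + (-19)^2) = sqrt(586)
arg(z) = arctan(b/a) = arctan(-19/-15) (quadrant-adjusted) = -128.29°


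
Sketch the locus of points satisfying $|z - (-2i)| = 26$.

|z - z0| = r describes a circle centered at z0 with radius r
Here z0 = -2i and r = 26
Locus: Circle centered at (0, -2) with radius 26


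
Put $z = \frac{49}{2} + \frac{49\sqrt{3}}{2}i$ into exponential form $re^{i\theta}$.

r = |z| = sqrt((49/2)^2 + (49*sqrt(3)/2)^2) = sqrt(2401/4 + 7203/4) = sqrt(2401) = 49
θ = arctan(b/a) = arctan(42.4352/24.5) (quadrant-adjusted) = 60° = π/3
z = 49e^(i*π/3)


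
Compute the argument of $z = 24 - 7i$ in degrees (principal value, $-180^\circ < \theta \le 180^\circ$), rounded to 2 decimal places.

θ = arctan(b/a) = arctan(-7/24) (quadrant-adjusted) = -16.26°


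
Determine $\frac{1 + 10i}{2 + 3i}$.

Multiply numerator and denominator by conjugate (2 - 3i):
= (1 + 10i)(2 - 3i) / (2^2 + 3^2)
= (32 + 17i) / 13
= 32/13 + (17/13)i


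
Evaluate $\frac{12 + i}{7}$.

Divisor is real, so divide each part by 7:
= 12/7 + (1/7)i


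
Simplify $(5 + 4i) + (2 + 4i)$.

(5 + 2) + (4 + 4)i = 7 + 8i


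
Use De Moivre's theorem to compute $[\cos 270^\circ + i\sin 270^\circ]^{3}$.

By De Moivre: z^n = r^n(cos(nθ) + i sin(nθ))
= 1^3(cos(3*270°) + i sin(3*270°))
= 1(cos 90° + i sin 90°)
= i


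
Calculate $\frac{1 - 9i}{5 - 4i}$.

Multiply numerator and denominator by conjugate (5 + 4i):
= (1 - 9i)(5 + 4i) / (5^2 + (-4)^2)
= (41 - 41i) / 41
= 1 - i


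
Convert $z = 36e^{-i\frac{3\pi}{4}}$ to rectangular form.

a = r cos θ = 36 * -sqrt(2)/2 = -18*sqrt(2)
b = r sin θ = 36 * -sqrt(2)/2 = -18*sqrt(2)
z = -18*sqrt(2) - 18*sqrt(2)i


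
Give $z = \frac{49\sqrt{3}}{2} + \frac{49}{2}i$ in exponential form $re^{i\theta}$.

r = |z| = sqrt((49*sqrt(3)/2)^2 + (49/2)^2) = sqrt(7203/4 + 2401/4) = sqrt(2401) = 49
θ = arctan(b/a) = arctan(24.5/42.4352) (quadrant-adjusted) = 30° = π/6
z = 49e^(i*π/6)


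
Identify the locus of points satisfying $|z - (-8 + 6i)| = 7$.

|z - z0| = r describes a circle centered at z0 with radius r
Here z0 = -8 + 6i and r = 7
Locus: Circle centered at (-8, 6) with radius 7


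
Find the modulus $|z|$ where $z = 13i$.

|z| = sqrt(a^2 + b^2) = sqrt(0^2 + 13^2) = sqrt(169) = 13


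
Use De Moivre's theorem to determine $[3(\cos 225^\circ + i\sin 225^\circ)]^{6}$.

By De Moivre: z^n = r^n(cos(nθ) + i sin(nθ))
= 3^6(cos(6*225°) + i sin(6*225°))
= 729(cos 270° + i sin 270°)
= -729i


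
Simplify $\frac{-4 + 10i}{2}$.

Divisor is real, so divide each part by 2:
= -2 + 5i


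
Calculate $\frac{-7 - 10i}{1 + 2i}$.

Multiply numerator and denominator by conjugate (1 - 2i):
= (-7 - 10i)(1 - 2i) / (1^2 + 2^2)
= (-27 + 4i) / 5
= -27/5 + (4/5)i


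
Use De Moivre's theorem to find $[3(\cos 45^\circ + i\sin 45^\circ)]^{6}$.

By De Moivre: z^n = r^n(cos(nθ) + i sin(nθ))
= 3^6(cos(6*45°) + i sin(6*45°))
= 729(cos 270° + i sin 270°)
= -729i


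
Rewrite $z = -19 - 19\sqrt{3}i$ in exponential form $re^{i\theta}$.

r = |z| = sqrt((-19)^2 + (-19*sqrt(3))^2) = sqrt(361 + 1083) = sqrt(1444) = 38
θ = arctan(b/a) = arctan(-32.909/-19) (quadrant-adjusted) = 240° = 4π/3
z = 38e^(i*4π/3)


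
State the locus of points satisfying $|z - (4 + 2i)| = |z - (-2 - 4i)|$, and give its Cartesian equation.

|z - z1| = |z - z2| means z is equidistant from z1 and z2,
i.e. the perpendicular bisector of the segment from (4, 2) to (-2, -4) (midpoint (1, -1)).
With z = x + yi, square both sides:
(x - 4)^2 + (y - 2)^2 = (x - (-2))^2 + (y - (-4))^2
The x^2 and y^2 terms cancel: -12x + (-12)y = 20 - 20 = 0
Simplify: x + y = 0
Locus: Perpendicular bisector of the segment from (4, 2) to (-2, -4): the line x + y = 0


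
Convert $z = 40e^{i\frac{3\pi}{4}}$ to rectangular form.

a = r cos θ = 40 * -sqrt(2)/2 = -20*sqrt(2)
b = r sin θ = 40 * sqrt(2)/2 = 20*sqrt(2)
z = -20*sqrt(2) + 20*sqrt(2)i


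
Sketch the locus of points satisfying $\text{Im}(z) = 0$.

Im(z) = y where z = x + yi; the equation y = 0 is satisfied by all points with that y-coordinate
Locus: Horizontal line y = 0


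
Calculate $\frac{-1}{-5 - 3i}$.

Multiply numerator and denominator by conjugate (-5 + 3i):
= (-1)(-5 + 3i) / ((-5)^2 + (-3)^2)
= (5 - 3i) / 34
= 5/34 - (3/34)i


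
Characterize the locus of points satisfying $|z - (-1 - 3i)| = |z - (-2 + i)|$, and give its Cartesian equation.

|z - z1| = |z - z2| means z is equidistant from z1 and z2,
i.e. the perpendicular bisector of the segment from (-1, -3) to (-2, 1) (midpoint (-3/2, -1)).
With z = x + yi, square both sides:
(x - (-1))^2 + (y - (-3))^2 = (x - (-2))^2 + (y - 1)^2
The x^2 and y^2 terms cancel: -2x + 8y = 5 - 10 = -5
Simplify: 2x - 8y = 5
Locus: Perpendicular bisector of the segment from (-1, -3) to (-2, 1): the line 2x - 8y = 5


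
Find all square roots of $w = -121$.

|w| = 121, arg(w) = 180°
Root modulus = 121^(1/2) = 11
Root arguments: θ_k = (180° + 360°k)/2 for k = 0, 1, ..., 1
Roots: 11i, -11i


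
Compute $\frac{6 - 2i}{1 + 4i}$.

Multiply numerator and denominator by conjugate (1 - 4i):
= (6 - 2i)(1 - 4i) / (1^2 + 4^2)
= (-2 - 26i) / 17
= -2/17 - (26/17)i


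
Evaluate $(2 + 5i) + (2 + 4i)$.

(2 + 2) + (5 + 4)i = 4 + 9i


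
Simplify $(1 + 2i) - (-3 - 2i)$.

(1 - (-3)) + (2 - (-2))i = 4 + 4i


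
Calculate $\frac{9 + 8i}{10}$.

Divisor is real, so divide each part by 10:
= 9/10 + (4/5)i


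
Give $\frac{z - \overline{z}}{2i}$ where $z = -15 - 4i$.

z - conjugate(z) = 2bi
(z - conjugate(z))/(2i) = 2bi/(2i) = b = -4


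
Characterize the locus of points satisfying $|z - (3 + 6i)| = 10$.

|z - z0| = r describes a circle centered at z0 with radius r
Here z0 = 3 + 6i and r = 10
Locus: Circle centered at (3, 6) with radius 10


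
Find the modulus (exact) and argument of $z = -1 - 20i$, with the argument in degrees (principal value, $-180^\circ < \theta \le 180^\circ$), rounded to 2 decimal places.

|z| = sqrt((-1)^2 + (-20)^2) = sqrt(401)
arg(z) = arctan(b/a) = arctan(-20/-1) (quadrant-adjusted) = -92.86°


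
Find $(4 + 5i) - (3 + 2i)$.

(4 - 3) + (5 - 2)i = 1 + 3i


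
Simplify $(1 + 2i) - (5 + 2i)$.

(1 - 5) + (2 - 2)i = -4


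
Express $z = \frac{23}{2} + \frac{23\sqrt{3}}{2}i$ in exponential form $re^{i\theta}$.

r = |z| = sqrt((23/2)^2 + (23*sqrt(3)/2)^2) = sqrt(529/4 + 1587/4) = sqrt(529) = 23
θ = arctan(b/a) = arctan(19.9186/11.5) (quadrant-adjusted) = 60° = π/3
z = 23e^(i*π/3)


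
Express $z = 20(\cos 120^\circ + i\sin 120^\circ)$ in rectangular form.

a = r cos θ = 20 * -1/2 = -10
b = r sin θ = 20 * sqrt(3)/2 = 10*sqrt(3)
z = -10 + 10*sqrt(3)i


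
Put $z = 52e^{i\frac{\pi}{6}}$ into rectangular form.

a = r cos θ = 52 * sqrt(3)/2 = 26*sqrt(3)
b = r sin θ = 52 * 1/2 = 26
z = 26*sqrt(3) + 26i


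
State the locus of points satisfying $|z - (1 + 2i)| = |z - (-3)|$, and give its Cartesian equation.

|z - z1| = |z - z2| means z is equidistant from z1 and z2,
i.e. the perpendicular bisector of the segment from (1, 2) to (-3, 0) (midpoint (-1, 1)).
With z = x + yi, square both sides:
(x - 1)^2 + (y - 2)^2 = (x - (-3))^2 + (y - 0)^2
The x^2 and y^2 terms cancel: -8x + (-4)y = 9 - 5 = 4
Simplify: 2x + y = -1
Locus: Perpendicular bisector of the segment from (1, 2) to (-3, 0): the line 2x + y = -1


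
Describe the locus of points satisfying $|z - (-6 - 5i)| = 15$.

|z - z0| = r describes a circle centered at z0 with radius r
Here z0 = -6 - 5i and r = 15
Locus: Circle centered at (-6, -5) with radius 15


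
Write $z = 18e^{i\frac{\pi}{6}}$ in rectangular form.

a = r cos θ = 18 * sqrt(3)/2 = 9*sqrt(3)
b = r sin θ = 18 * 1/2 = 9
z = 9*sqrt(3) + 9i


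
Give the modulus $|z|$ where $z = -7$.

|z| = sqrt(a^2 + b^2) = sqrt((-7)^2 + 0^2) = sqrt(49) = 7


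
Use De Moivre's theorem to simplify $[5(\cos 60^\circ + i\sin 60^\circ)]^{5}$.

By De Moivre: z^n = r^n(cos(nθ) + i sin(nθ))
= 5^5(cos(5*60°) + i sin(5*60°))
= 3125(cos 300° + i sin 300°)
= 3125/2 - (3125*sqrt(3)/2)i


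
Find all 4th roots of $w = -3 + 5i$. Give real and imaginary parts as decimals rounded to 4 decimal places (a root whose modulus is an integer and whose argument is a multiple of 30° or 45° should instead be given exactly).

|w| = sqrt(34) ≈ 5.830952, arg(w) ≈ 120.963757°
Root modulus = sqrt(34)^(1/4) ≈ 1.553942
Root arguments: θ_k = (arg(w) + 360°k)/4 for k = 0, 1, ..., 3
Compute each root as (root modulus)(cos θ_k + i sin θ_k) using full-precision intermediates, then round to 4 decimal places.
Roots: 1.3425 + 0.7826i, -0.7826 + 1.3425i, -1.3425 - 0.7826i, 0.7826 - 1.3425i


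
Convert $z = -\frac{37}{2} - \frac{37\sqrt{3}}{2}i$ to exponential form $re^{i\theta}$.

r = |z| = sqrt((-37/2)^2 + (-37*sqrt(3)/2)^2) = sqrt(1369/4 + 4107/4) = sqrt(1369) = 37
θ = arctan(b/a) = arctan(-32.0429/-18.5) (quadrant-adjusted) = 240° = 4π/3
z = 37e^(i*4π/3)


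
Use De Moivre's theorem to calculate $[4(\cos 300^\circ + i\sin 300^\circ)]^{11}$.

By De Moivre: z^n = r^n(cos(nθ) + i sin(nθ))
= 4^11(cos(11*300°) + i sin(11*300°))
= 4194304(cos 60° + i sin 60°)
= 2097152 + 2097152*sqrt(3)i


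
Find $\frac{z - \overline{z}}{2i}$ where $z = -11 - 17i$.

z - conjugate(z) = 2bi
(z - conjugate(z))/(2i) = 2bi/(2i) = b = -17


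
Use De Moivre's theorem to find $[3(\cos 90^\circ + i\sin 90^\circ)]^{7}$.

By De Moivre: z^n = r^n(cos(nθ) + i sin(nθ))
= 3^7(cos(7*90°) + i sin(7*90°))
= 2187(cos 270° + i sin 270°)
= -2187i


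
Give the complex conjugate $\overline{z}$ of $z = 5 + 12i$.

If z = a + bi, then conjugate(z) = a - bi
conjugate(5 + 12i) = 5 - 12i


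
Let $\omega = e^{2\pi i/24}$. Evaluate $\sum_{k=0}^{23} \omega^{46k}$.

Let ζ = ω^46 = e^(2πi·46/24). Since 24 ∤ 46, ζ ≠ 1.
Sum = Σ_{k=0}^{23} ζ^k = (ζ^24 - 1)/(ζ - 1) = (ω^{46·24} - 1)/(ζ - 1) = (1 - 1)/(ζ - 1) = 0


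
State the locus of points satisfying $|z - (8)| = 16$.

|z - z0| = r describes a circle centered at z0 with radius r
Here z0 = 8 and r = 16
Locus: Circle centered at (8, 0) with radius 16


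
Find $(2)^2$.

(a + bi)^2 = a^2 - b^2 + 2abi
= 2^2 - 0^2 + 2*2*0i
= 4


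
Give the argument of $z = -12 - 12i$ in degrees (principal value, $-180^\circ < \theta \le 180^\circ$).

θ = arctan(b/a) = arctan(-12/-12) (quadrant-adjusted) = -135°


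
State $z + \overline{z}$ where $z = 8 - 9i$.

z + conjugate(z) = (a + bi) + (a - bi) = 2a
= 2 * 8 = 16


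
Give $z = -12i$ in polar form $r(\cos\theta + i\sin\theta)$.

r = |z| = sqrt(a^2 + b^2) = sqrt((0)^2 + (-12)^2) = sqrt(0 + 144) = sqrt(144) = 12
a = 0 and b < 0, so z lies on the negative imaginary axis: θ = 270°
z = 12(cos 270° + i sin 270°)


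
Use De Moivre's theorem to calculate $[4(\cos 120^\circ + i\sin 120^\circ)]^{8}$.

By De Moivre: z^n = r^n(cos(nθ) + i sin(nθ))
= 4^8(cos(8*120°) + i sin(8*120°))
= 65536(cos 240° + i sin 240°)
= -32768 - 32768*sqrt(3)i


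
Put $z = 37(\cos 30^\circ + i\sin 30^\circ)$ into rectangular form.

a = r cos θ = 37 * sqrt(3)/2 = 37*sqrt(3)/2
b = r sin θ = 37 * 1/2 = 37/2
z = 37*sqrt(3)/2 + (37/2)i


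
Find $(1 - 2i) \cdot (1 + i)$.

(a1*a2 - b1*b2) + (a1*b2 + b1*a2)i
= (1 - (-2)) + (1 + (-2))i
= 3 - i


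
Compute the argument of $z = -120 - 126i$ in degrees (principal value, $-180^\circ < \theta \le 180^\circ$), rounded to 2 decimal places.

θ = arctan(b/a) = arctan(-126/-120) (quadrant-adjusted) = -133.60°


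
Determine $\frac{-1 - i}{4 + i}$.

Multiply numerator and denominator by conjugate (4 - i):
= (-1 - i)(4 - i) / (4^2 + 1^2)
= (-5 - 3i) / 17
= -5/17 - (3/17)i


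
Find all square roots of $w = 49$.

|w| = 49, arg(w) = 0°
Root modulus = 49^(1/2) = 7
Root arguments: θ_k = (0° + 360°k)/2 for k = 0, 1, ..., 1
Roots: 7, -7


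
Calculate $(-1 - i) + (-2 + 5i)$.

(-1 + (-2)) + (-1 + 5)i = -3 + 4i


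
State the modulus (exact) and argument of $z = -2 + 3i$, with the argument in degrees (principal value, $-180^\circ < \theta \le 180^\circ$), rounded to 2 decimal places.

|z| = sqrt((-2)^2 + 3^2) = sqrt(13)
arg(z) = arctan(b/a) = arctan(3/-2) (quadrant-adjusted) = 123.69°


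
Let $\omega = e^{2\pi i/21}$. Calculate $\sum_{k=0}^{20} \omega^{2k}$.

Let ζ = ω^2 = e^(2πi·2/21). Since 21 ∤ 2, ζ ≠ 1.
Sum = Σ_{k=0}^{20} ζ^k = (ζ^21 - 1)/(ζ - 1) = (ω^{2·21} - 1)/(ζ - 1) = (1 - 1)/(ζ - 1) = 0


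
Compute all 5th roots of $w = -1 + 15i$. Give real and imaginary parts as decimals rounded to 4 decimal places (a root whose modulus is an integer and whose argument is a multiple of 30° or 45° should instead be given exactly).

|w| = sqrt(226) ≈ 15.033296, arg(w) ≈ 93.814075°
Root modulus = sqrt(226)^(1/5) ≈ 1.719534
Root arguments: θ_k = (arg(w) + 360°k)/5 for k = 0, 1, ..., 4
Compute each root as (root modulus)(cos θ_k + i sin θ_k) using full-precision intermediates, then round to 4 decimal places.
Roots: 1.6282 + 0.5531i, -0.0229 + 1.7194i, -1.6423 + 0.5095i, -0.9921 - 1.4045i, 1.0291 - 1.3776i


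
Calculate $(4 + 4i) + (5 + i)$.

(4 + 5) + (4 + 1)i = 9 + 5i


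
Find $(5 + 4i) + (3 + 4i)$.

(5 + 3) + (4 + 4)i = 8 + 8i


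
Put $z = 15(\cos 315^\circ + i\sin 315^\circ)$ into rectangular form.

a = r cos θ = 15 * sqrt(2)/2 = 15*sqrt(2)/2
b = r sin θ = 15 * -sqrt(2)/2 = -15*sqrt(2)/2
z = 15*sqrt(2)/2 - (15*sqrt(2)/2)i


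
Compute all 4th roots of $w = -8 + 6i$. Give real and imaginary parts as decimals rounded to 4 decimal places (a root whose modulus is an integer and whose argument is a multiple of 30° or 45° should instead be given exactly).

|w| = 10, arg(w) ≈ 143.130102°
Root modulus = 10^(1/4) ≈ 1.778279
Root arguments: θ_k = (arg(w) + 360°k)/4 for k = 0, 1, ..., 3
Compute each root as (root modulus)(cos θ_k + i sin θ_k) using full-precision intermediates, then round to 4 decimal places.
Roots: 1.4426 + 1.0398i, -1.0398 + 1.4426i, -1.4426 - 1.0398i, 1.0398 - 1.4426i


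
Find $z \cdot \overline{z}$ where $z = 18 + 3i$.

z * conjugate(z) = |z|^2 = a^2 + b^2
= 18^2 + 3^2 = 333


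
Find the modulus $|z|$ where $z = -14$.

|z| = sqrt(a^2 + b^2) = sqrt((-14)^2 + 0^2) = sqrt(196) = 14


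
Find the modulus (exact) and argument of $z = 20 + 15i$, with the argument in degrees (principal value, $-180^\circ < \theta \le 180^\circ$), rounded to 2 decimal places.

|z| = sqrt(20^2 + 15^2) = 25
arg(z) = arctan(b/a) = arctan(15/20) (quadrant-adjusted) = 36.87°


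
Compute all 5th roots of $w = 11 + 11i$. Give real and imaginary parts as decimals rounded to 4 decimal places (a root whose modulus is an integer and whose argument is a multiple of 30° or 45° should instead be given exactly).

|w| = sqrt(242) ≈ 15.556349, arg(w) = 45°
Root modulus = sqrt(242)^(1/5) ≈ 1.731337
Root arguments: θ_k = (45° + 360°k)/5 for k = 0, 1, ..., 4
Compute each root as (root modulus)(cos θ_k + i sin θ_k) using full-precision intermediates, then round to 4 decimal places.
Roots: 1.7100 + 0.2708i, 0.2708 + 1.7100i, -1.5426 + 0.7860i, -1.2242 - 1.2242i, 0.7860 - 1.5426i


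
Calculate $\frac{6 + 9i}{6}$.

Divisor is real, so divide each part by 6:
= 1 + (3/2)i


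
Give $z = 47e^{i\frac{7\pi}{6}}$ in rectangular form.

a = r cos θ = 47 * -sqrt(3)/2 = -47*sqrt(3)/2
b = r sin θ = 47 * -1/2 = -47/2
z = -47*sqrt(3)/2 - (47/2)i


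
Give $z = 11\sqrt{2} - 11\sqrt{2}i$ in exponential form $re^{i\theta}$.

r = |z| = sqrt((11*sqrt(2))^2 + (-11*sqrt(2))^2) = sqrt(242 + 242) = sqrt(484) = 22
θ = arctan(b/a) = arctan(-15.5563/15.5563) (quadrant-adjusted) = -45° = -π/4
z = 22e^(-i*π/4)


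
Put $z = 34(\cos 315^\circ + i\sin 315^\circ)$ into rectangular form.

a = r cos θ = 34 * sqrt(2)/2 = 17*sqrt(2)
b = r sin θ = 34 * -sqrt(2)/2 = -17*sqrt(2)
z = 17*sqrt(2) - 17*sqrt(2)i


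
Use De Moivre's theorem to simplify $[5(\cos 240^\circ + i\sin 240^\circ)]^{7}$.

By De Moivre: z^n = r^n(cos(nθ) + i sin(nθ))
= 5^7(cos(7*240°) + i sin(7*240°))
= 78125(cos 240° + i sin 240°)
= -78125/2 - (78125*sqrt(3)/2)i


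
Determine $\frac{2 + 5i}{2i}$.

Multiply numerator and denominator by conjugate (-2i):
= (2 + 5i)(-2i) / (0^2 + 2^2)
= (10 - 4i) / 4
Divide through by 2: (5 - 2i) / 2
= 5/2 - i


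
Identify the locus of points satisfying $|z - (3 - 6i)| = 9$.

|z - z0| = r describes a circle centered at z0 with radius r
Here z0 = 3 - 6i and r = 9
Locus: Circle centered at (3, -6) with radius 9


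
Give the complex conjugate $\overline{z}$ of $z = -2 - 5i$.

If z = a + bi, then conjugate(z) = a - bi
conjugate(-2 - 5i) = -2 + 5i


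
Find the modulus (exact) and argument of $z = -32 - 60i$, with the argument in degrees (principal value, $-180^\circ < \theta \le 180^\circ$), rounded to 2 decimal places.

|z| = sqrt((-32)^2 + (-60)^2) = 68
arg(z) = arctan(b/a) = arctan(-60/-32) (quadrant-adjusted) = -118.07°


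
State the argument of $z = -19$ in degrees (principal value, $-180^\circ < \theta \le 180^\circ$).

b = 0 and a < 0, so z lies on the negative real axis: θ = 180°


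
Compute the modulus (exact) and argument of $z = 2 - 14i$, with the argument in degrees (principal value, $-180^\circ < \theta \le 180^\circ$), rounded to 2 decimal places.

|z| = sqrt(2^2 + (-14)^2) = sqrt(200)
arg(z) = arctan(b/a) = arctan(-14/2) (quadrant-adjusted) = -81.87°


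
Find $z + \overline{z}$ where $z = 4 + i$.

z + conjugate(z) = (a + bi) + (a - bi) = 2a
= 2 * 4 = 8


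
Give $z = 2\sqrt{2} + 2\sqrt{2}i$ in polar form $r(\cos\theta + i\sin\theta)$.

r = |z| = sqrt(a^2 + b^2) = sqrt((2*sqrt(2))^2 + (2*sqrt(2))^2) = sqrt(8 + 8) = sqrt(16) = 4
θ = arctan(b/a) = arctan(2.8284/2.8284) (quadrant-adjusted) = 45°
z = 4(cos 45° + i sin 45°)


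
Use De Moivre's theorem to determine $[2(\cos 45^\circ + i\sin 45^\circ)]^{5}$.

By De Moivre: z^n = r^n(cos(nθ) + i sin(nθ))
= 2^5(cos(5*45°) + i sin(5*45°))
= 32(cos 225° + i sin 225°)
= -16*sqrt(2) - 16*sqrt(2)i


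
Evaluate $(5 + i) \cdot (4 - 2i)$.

(a1*a2 - b1*b2) + (a1*b2 + b1*a2)i
= (20 - (-2)) + (-10 + 4)i
= 22 - 6i


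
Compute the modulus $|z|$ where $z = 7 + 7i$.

|z| = sqrt(a^2 + b^2) = sqrt(7^2 + 7^2) = sqrt(98) = sqrt(98)


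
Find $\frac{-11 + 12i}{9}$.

Divisor is real, so divide each part by 9:
= -11/9 + (4/3)i


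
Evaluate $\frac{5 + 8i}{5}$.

Divisor is real, so divide each part by 5:
= 1 + (8/5)i


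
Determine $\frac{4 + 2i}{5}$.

Divisor is real, so divide each part by 5:
= 4/5 + (2/5)i


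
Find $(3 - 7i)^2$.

(a + bi)^2 = a^2 - b^2 + 2abi
= 3^2 - (-7)^2 + 2*3*(-7)i
= -40 - 42i


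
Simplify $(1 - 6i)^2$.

(a + bi)^2 = a^2 - b^2 + 2abi
= 1^2 - (-6)^2 + 2*1*(-6)i
= -35 - 12i


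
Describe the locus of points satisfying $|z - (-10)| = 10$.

|z - z0| = r describes a circle centered at z0 with radius r
Here z0 = -10 and r = 10
Locus: Circle centered at (-10, 0) with radius 10


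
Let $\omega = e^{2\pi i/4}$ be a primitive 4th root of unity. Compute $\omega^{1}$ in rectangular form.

ω^1 = e^(2πi·1/4) = e^(i·1π/2)
= cos(1π/2) + i sin(1π/2)
= i


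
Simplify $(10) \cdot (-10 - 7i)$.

(a1*a2 - b1*b2) + (a1*b2 + b1*a2)i
= (-100 - 0) + (-70 + 0)i
= -100 - 70i


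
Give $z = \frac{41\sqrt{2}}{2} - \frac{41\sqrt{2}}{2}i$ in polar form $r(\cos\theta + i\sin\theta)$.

r = |z| = sqrt(a^2 + b^2) = sqrt((41*sqrt(2)/2)^2 + (-41*sqrt(2)/2)^2) = sqrt(1681/2 + 1681/2) = sqrt(1681) = 41
θ = arctan(b/a) = arctan(-28.9914/28.9914) (quadrant-adjusted) = 315°
z = 41(cos 315° + i sin 315°)


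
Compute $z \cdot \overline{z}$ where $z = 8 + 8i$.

z * conjugate(z) = |z|^2 = a^2 + b^2
= 8^2 + 8^2 = 128


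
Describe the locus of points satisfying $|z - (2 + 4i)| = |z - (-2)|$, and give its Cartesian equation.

|z - z1| = |z - z2| means z is equidistant from z1 and z2,
i.e. the perpendicular bisector of the segment from (2, 4) to (-2, 0) (midpoint (0, 2)).
With z = x + yi, square both sides:
(x - 2)^2 + (y - 4)^2 = (x - (-2))^2 + (y - 0)^2
The x^2 and y^2 terms cancel: -8x + (-8)y = 4 - 20 = -16
Simplify: x + y = 2
Locus: Perpendicular bisector of the segment from (2, 4) to (-2, 0): the line x + y = 2


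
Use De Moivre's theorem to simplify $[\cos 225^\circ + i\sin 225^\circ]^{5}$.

By De Moivre: z^n = r^n(cos(nθ) + i sin(nθ))
= 1^5(cos(5*225°) + i sin(5*225°))
= 1(cos 45° + i sin 45°)
= sqrt(2)/2 + (sqrt(2)/2)i


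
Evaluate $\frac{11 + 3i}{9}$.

Divisor is real, so divide each part by 9:
= 11/9 + (1/3)i


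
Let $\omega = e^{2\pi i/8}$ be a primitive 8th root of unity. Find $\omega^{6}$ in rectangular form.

ω^6 = e^(2πi·6/8) = e^(i·3π/2)
= cos(3π/2) + i sin(3π/2)
= -i


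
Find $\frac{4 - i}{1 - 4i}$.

Multiply numerator and denominator by conjugate (1 + 4i):
= (4 - i)(1 + 4i) / (1^2 + (-4)^2)
= (8 + 15i) / 17
= 8/17 + (15/17)i


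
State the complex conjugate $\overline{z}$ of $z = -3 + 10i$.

If z = a + bi, then conjugate(z) = a - bi
conjugate(-3 + 10i) = -3 - 10i


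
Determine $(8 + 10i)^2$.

(a + bi)^2 = a^2 - b^2 + 2abi
= 8^2 - 10^2 + 2*8*10i
= -36 + 160i


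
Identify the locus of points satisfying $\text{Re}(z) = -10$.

Re(z) = x where z = x + yi; the equation x = -10 is satisfied by all points with that x-coordinate
Locus: Vertical line x = -10


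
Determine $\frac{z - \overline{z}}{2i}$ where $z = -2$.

z - conjugate(z) = 2bi
(z - conjugate(z))/(2i) = 2bi/(2i) = b = 0


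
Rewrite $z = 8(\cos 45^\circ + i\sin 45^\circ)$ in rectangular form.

a = r cos θ = 8 * sqrt(2)/2 = 4*sqrt(2)
b = r sin θ = 8 * sqrt(2)/2 = 4*sqrt(2)
z = 4*sqrt(2) + 4*sqrt(2)i


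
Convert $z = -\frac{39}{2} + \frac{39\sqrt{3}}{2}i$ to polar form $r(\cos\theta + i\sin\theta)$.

r = |z| = sqrt(a^2 + b^2) = sqrt((-39/2)^2 + (39*sqrt(3)/2)^2) = sqrt(1521/4 + 4563/4) = sqrt(1521) = 39
θ = arctan(b/a) = arctan(33.775/-19.5) (quadrant-adjusted) = 120°
z = 39(cos 120° + i sin 120°)


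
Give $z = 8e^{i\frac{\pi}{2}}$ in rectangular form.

a = r cos θ = 8 * 0 = 0
b = r sin θ = 8 * 1 = 8
z = 8i


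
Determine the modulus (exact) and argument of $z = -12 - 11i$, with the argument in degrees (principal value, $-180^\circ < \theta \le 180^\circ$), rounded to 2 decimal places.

|z| = sqrt((-12)^2 + (-11)^2) = sqrt(265)
arg(z) = arctan(b/a) = arctan(-11/-12) (quadrant-adjusted) = -137.49°


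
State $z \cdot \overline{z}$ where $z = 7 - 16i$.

z * conjugate(z) = |z|^2 = a^2 + b^2
= 7^2 + (-16)^2 = 305


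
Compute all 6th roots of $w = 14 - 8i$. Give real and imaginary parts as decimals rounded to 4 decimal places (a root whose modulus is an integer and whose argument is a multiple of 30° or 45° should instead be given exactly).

|w| = sqrt(260) ≈ 16.124515, arg(w) ≈ 330.255119°
Root modulus = sqrt(260)^(1/6) ≈ 1.589453
Root arguments: θ_k = (arg(w) + 360°k)/6 for k = 0, 1, ..., 5
Compute each root as (root modulus)(cos θ_k + i sin θ_k) using full-precision intermediates, then round to 4 decimal places.
Roots: 0.9107 + 1.3027i, -0.6728 + 1.4400i, -1.5835 + 0.1374i, -0.9107 - 1.3027i, 0.6728 - 1.4400i, 1.5835 - 0.1374i


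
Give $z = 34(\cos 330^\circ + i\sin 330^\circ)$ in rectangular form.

a = r cos θ = 34 * sqrt(3)/2 = 17*sqrt(3)
b = r sin θ = 34 * -1/2 = -17
z = 17*sqrt(3) - 17i


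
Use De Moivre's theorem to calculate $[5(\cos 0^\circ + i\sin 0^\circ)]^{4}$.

By De Moivre: z^n = r^n(cos(nθ) + i sin(nθ))
= 5^4(cos(4*0°) + i sin(4*0°))
= 625(cos 0° + i sin 0°)
= 625


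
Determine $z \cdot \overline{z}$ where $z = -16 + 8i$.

z * conjugate(z) = |z|^2 = a^2 + b^2
= (-16)^2 + 8^2 = 320


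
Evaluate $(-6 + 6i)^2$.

(a + bi)^2 = a^2 - b^2 + 2abi
= (-6)^2 - 6^2 + 2*(-6)*6i
= -72i


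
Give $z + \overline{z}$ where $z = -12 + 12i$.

z + conjugate(z) = (a + bi) + (a - bi) = 2a
= 2 * (-12) = -24


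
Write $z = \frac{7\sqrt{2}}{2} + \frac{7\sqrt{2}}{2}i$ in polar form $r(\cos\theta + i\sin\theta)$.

r = |z| = sqrt(a^2 + b^2) = sqrt((7*sqrt(2)/2)^2 + (7*sqrt(2)/2)^2) = sqrt(49/2 + 49/2) = sqrt(49) = 7
θ = arctan(b/a) = arctan(4.9497/4.9497) (quadrant-adjusted) = 45°
z = 7(cos 45° + i sin 45°)


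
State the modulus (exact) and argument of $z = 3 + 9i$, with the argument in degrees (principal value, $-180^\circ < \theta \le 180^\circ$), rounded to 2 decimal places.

|z| = sqrt(3^2 + 9^2) = sqrt(90)
arg(z) = arctan(b/a) = arctan(9/3) (quadrant-adjusted) = 71.57°


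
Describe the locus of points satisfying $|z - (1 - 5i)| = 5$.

|z - z0| = r describes a circle centered at z0 with radius r
Here z0 = 1 - 5i and r = 5
Locus: Circle centered at (1, -5) with radius 5


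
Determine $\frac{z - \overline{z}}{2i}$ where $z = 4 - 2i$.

z - conjugate(z) = 2bi
(z - conjugate(z))/(2i) = 2bi/(2i) = b = -2


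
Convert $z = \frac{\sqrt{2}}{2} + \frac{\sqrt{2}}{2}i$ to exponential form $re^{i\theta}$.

r = |z| = sqrt((sqrt(2)/2)^2 + (sqrt(2)/2)^2) = sqrt(1/2 + 1/2) = sqrt(1) = 1
θ = arctan(b/a) = arctan(0.7071/0.7071) (quadrant-adjusted) = 45° = π/4
z = 1e^(i*π/4)


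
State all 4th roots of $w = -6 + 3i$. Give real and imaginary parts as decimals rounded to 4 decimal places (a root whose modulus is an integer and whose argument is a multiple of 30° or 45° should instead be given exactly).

|w| = sqrt(45) ≈ 6.708204, arg(w) ≈ 153.434949°
Root modulus = sqrt(45)^(1/4) ≈ 1.609354
Root arguments: θ_k = (arg(w) + 360°k)/4 for k = 0, 1, ..., 3
Compute each root as (root modulus)(cos θ_k + i sin θ_k) using full-precision intermediates, then round to 4 decimal places.
Roots: 1.2620 + 0.9987i, -0.9987 + 1.2620i, -1.2620 - 0.9987i, 0.9987 - 1.2620i


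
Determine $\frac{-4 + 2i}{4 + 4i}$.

Multiply numerator and denominator by conjugate (4 - 4i):
= (-4 + 2i)(4 - 4i) / (4^2 + 4^2)
= (-8 + 24i) / 32
Divide through by 8: (-1 + 3i) / 4
= -1/4 + (3/4)i


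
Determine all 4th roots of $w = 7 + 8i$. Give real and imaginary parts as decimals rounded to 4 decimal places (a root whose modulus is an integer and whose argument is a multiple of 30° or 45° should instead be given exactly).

|w| = sqrt(113) ≈ 10.630146, arg(w) ≈ 48.814075°
Root modulus = sqrt(113)^(1/4) ≈ 1.805655
Root arguments: θ_k = (arg(w) + 360°k)/4 for k = 0, 1, ..., 3
Compute each root as (root modulus)(cos θ_k + i sin θ_k) using full-precision intermediates, then round to 4 decimal places.
Roots: 1.7649 + 0.3817i, -0.3817 + 1.7649i, -1.7649 - 0.3817i, 0.3817 - 1.7649i


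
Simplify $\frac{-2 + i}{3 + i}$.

Multiply numerator and denominator by conjugate (3 - i):
= (-2 + i)(3 - i) / (3^2 + 1^2)
= (-5 + 5i) / 10
Divide through by 5: (-1 + i) / 2
= -1/2 + (1/2)i


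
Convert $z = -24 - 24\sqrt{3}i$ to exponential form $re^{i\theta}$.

r = |z| = sqrt((-24)^2 + (-24*sqrt(3))^2) = sqrt(576 + 1728) = sqrt(2304) = 48
θ = arctan(b/a) = arctan(-41.5692/-24) (quadrant-adjusted) = -120° = -2π/3
z = 48e^(-i*2π/3)


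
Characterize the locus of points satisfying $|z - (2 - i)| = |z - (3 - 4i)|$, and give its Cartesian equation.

|z - z1| = |z - z2| means z is equidistant from z1 and z2,
i.e. the perpendicular bisector of the segment from (2, -1) to (3, -4) (midpoint (5/2, -5/2)).
With z = x + yi, square both sides:
(x - 2)^2 + (y - (-1))^2 = (x - 3)^2 + (y - (-4))^2
The x^2 and y^2 terms cancel: 2x + (-6)y = 25 - 5 = 20
Simplify: x - 3y = 10
Locus: Perpendicular bisector of the segment from (2, -1) to (3, -4): the line x - 3y = 10


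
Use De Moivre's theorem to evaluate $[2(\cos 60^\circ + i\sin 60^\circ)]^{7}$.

By De Moivre: z^n = r^n(cos(nθ) + i sin(nθ))
= 2^7(cos(7*60°) + i sin(7*60°))
= 128(cos 60° + i sin 60°)
= 64 + 64*sqrt(3)i


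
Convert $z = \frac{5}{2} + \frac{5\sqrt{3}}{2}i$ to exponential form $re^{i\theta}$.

r = |z| = sqrt((5/2)^2 + (5*sqrt(3)/2)^2) = sqrt(25/4 + 75/4) = sqrt(25) = 5
θ = arctan(b/a) = arctan(4.3301/2.5) (quadrant-adjusted) = 60° = π/3
z = 5e^(i*π/3)


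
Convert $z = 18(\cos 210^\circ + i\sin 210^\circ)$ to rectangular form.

a = r cos θ = 18 * -sqrt(3)/2 = -9*sqrt(3)
b = r sin θ = 18 * -1/2 = -9
z = -9*sqrt(3) - 9i


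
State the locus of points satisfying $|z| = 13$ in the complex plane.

|z| = 13 means sqrt(x^2 + y^2) = 13
This is a circle of radius 13 centered at the origin


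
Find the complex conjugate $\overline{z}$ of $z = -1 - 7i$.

If z = a + bi, then conjugate(z) = a - bi
conjugate(-1 - 7i) = -1 + 7i


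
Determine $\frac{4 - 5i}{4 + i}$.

Multiply numerator and denominator by conjugate (4 - i):
= (4 - 5i)(4 - i) / (4^2 + 1^2)
= (11 - 24i) / 17
= 11/17 - (24/17)i


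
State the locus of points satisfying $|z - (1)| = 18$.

|z - z0| = r describes a circle centered at z0 with radius r
Here z0 = 1 and r = 18
Locus: Circle centered at (1, 0) with radius 18


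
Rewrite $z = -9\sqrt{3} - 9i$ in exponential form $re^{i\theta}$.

r = |z| = sqrt((-9*sqrt(3))^2 + (-9)^2) = sqrt(243 + 81) = sqrt(324) = 18
θ = arctan(b/a) = arctan(-9/-15.5885) (quadrant-adjusted) = -150° = -5π/6
z = 18e^(-i*5π/6)


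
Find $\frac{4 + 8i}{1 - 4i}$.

Multiply numerator and denominator by conjugate (1 + 4i):
= (4 + 8i)(1 + 4i) / (1^2 + (-4)^2)
= (-28 + 24i) / 17
= -28/17 + (24/17)i


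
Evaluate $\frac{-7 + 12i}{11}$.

Divisor is real, so divide each part by 11:
= -7/11 + (12/11)i


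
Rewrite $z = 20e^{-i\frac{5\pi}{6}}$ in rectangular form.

a = r cos θ = 20 * -sqrt(3)/2 = -10*sqrt(3)
b = r sin θ = 20 * -1/2 = -10
z = -10*sqrt(3) - 10i


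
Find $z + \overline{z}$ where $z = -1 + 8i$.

z + conjugate(z) = (a + bi) + (a - bi) = 2a
= 2 * (-1) = -2


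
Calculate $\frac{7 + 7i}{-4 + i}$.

Multiply numerator and denominator by conjugate (-4 - i):
= (7 + 7i)(-4 - i) / ((-4)^2 + 1^2)
= (-21 - 35i) / 17
= -21/17 - (35/17)i


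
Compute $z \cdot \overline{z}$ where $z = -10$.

z * conjugate(z) = |z|^2 = a^2 + b^2
= (-10)^2 + 0^2 = 100


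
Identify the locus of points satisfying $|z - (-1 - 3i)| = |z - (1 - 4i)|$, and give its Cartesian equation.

|z - z1| = |z - z2| means z is equidistant from z1 and z2,
i.e. the perpendicular bisector of the segment from (-1, -3) to (1, -4) (midpoint (0, -7/2)).
With z = x + yi, square both sides:
(x - (-1))^2 + (y - (-3))^2 = (x - 1)^2 + (y - (-4))^2
The x^2 and y^2 terms cancel: 4x + (-2)y = 17 - 10 = 7
Simplify: 4x - 2y = 7
Locus: Perpendicular bisector of the segment from (-1, -3) to (1, -4): the line 4x - 2y = 7


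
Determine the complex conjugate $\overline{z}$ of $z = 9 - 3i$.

If z = a + bi, then conjugate(z) = a - bi
conjugate(9 - 3i) = 9 + 3i


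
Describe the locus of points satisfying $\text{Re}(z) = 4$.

Re(z) = x where z = x + yi; the equation x = 4 is satisfied by all points with that x-coordinate
Locus: Vertical line x = 4


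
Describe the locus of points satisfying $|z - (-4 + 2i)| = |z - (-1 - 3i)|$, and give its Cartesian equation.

|z - z1| = |z - z2| means z is equidistant from z1 and z2,
i.e. the perpendicular bisector of the segment from (-4, 2) to (-1, -3) (midpoint (-5/2, -1/2)).
With z = x + yi, square both sides:
(x - (-4))^2 + (y - 2)^2 = (x - (-1))^2 + (y - (-3))^2
The x^2 and y^2 terms cancel: 6x + (-10)y = 10 - 20 = -10
Simplify: 3x - 5y = -5
Locus: Perpendicular bisector of the segment from (-4, 2) to (-1, -3): the line 3x - 5y = -5


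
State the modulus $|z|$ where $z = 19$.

|z| = sqrt(a^2 + b^2) = sqrt(19^2 + 0^2) = sqrt(361) = 19


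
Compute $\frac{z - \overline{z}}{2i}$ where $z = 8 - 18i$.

z - conjugate(z) = 2bi
(z - conjugate(z))/(2i) = 2bi/(2i) = b = -18


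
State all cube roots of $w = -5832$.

|w| = 5832, arg(w) = 180°
Root modulus = 5832^(1/3) = 18
Root arguments: θ_k = (180° + 360°k)/3 for k = 0, 1, ..., 2
Roots: 9 + 9*sqrt(3)i, -18, 9 - 9*sqrt(3)i


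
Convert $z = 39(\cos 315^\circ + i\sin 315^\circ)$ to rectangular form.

a = r cos θ = 39 * sqrt(2)/2 = 39*sqrt(2)/2
b = r sin θ = 39 * -sqrt(2)/2 = -39*sqrt(2)/2
z = 39*sqrt(2)/2 - (39*sqrt(2)/2)i


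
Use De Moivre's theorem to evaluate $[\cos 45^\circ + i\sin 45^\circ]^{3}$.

By De Moivre: z^n = r^n(cos(nθ) + i sin(nθ))
= 1^3(cos(3*45°) + i sin(3*45°))
= 1(cos 135° + i sin 135°)
= -sqrt(2)/2 + (sqrt(2)/2)i


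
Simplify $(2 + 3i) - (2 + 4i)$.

(2 - 2) + (3 - 4)i = -i


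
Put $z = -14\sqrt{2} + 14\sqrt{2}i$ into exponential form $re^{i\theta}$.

r = |z| = sqrt((-14*sqrt(2))^2 + (14*sqrt(2))^2) = sqrt(392 + 392) = sqrt(784) = 28
θ = arctan(b/a) = arctan(19.799/-19.799) (quadrant-adjusted) = 135° = 3π/4
z = 28e^(i*3π/4)


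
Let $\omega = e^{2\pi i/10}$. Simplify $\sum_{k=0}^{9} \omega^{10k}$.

Since 10 divides 10, ω^10 = (ω^10)^1 = 1^1 = 1, so every term is 1.
Sum = 10 · 1 = 10


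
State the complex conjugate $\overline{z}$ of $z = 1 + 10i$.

If z = a + bi, then conjugate(z) = a - bi
conjugate(1 + 10i) = 1 - 10i


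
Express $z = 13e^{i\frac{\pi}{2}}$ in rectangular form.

a = r cos θ = 13 * 0 = 0
b = r sin θ = 13 * 1 = 13
z = 13i


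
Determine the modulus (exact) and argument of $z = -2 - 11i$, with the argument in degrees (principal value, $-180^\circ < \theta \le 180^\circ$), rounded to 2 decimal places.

|z| = sqrt((-2)^2 + (-11)^2) = sqrt(125)
arg(z) = arctan(b/a) = arctan(-11/-2) (quadrant-adjusted) = -100.30°


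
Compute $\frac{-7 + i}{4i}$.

Multiply numerator and denominator by conjugate (-4i):
= (-7 + i)(-4i) / (0^2 + 4^2)
= (4 + 28i) / 16
Divide through by 4: (1 + 7i) / 4
= 1/4 + (7/4)i


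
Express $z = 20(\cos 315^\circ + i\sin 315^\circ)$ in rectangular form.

a = r cos θ = 20 * sqrt(2)/2 = 10*sqrt(2)
b = r sin θ = 20 * -sqrt(2)/2 = -10*sqrt(2)
z = 10*sqrt(2) - 10*sqrt(2)i


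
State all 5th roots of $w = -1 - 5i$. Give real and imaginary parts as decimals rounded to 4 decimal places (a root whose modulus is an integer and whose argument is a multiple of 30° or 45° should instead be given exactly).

|w| = sqrt(26) ≈ 5.099020, arg(w) ≈ 258.690068°
Root modulus = sqrt(26)^(1/5) ≈ 1.385152
Root arguments: θ_k = (arg(w) + 360°k)/5 for k = 0, 1, ..., 4
Compute each root as (root modulus)(cos θ_k + i sin θ_k) using full-precision intermediates, then round to 4 decimal places.
Roots: 0.8578 + 1.0876i, -0.7693 + 1.1519i, -1.3332 - 0.3757i, -0.0547 - 1.3841i, 1.2994 - 0.4797i


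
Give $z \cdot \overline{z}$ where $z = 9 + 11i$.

z * conjugate(z) = |z|^2 = a^2 + b^2
= 9^2 + 11^2 = 202


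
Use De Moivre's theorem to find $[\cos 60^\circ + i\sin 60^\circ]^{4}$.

By De Moivre: z^n = r^n(cos(nθ) + i sin(nθ))
= 1^4(cos(4*60°) + i sin(4*60°))
= 1(cos 240° + i sin 240°)
= -1/2 - (sqrt(3)/2)i


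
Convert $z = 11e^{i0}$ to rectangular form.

a = r cos θ = 11 * 1 = 11
b = r sin θ = 11 * 0 = 0
z = 11


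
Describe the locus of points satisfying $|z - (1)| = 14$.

|z - z0| = r describes a circle centered at z0 with radius r
Here z0 = 1 and r = 14
Locus: Circle centered at (1, 0) with radius 14


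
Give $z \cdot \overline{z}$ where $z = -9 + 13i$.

z * conjugate(z) = |z|^2 = a^2 + b^2
= (-9)^2 + 13^2 = 250


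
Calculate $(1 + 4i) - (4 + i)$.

(1 - 4) + (4 - 1)i = -3 + 3i


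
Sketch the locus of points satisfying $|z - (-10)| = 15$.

|z - z0| = r describes a circle centered at z0 with radius r
Here z0 = -10 and r = 15
Locus: Circle centered at (-10, 0) with radius 15


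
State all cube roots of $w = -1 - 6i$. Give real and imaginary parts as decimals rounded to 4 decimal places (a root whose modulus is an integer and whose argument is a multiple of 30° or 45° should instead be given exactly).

|w| = sqrt(37) ≈ 6.082763, arg(w) ≈ 260.537678°
Root modulus = sqrt(37)^(1/3) ≈ 1.825437
Root arguments: θ_k = (arg(w) + 360°k)/3 for k = 0, 1, ..., 2
Compute each root as (root modulus)(cos θ_k + i sin θ_k) using full-precision intermediates, then round to 4 decimal places.
Roots: 0.1004 + 1.8227i, -1.6287 - 0.8244i, 1.5283 - 0.9983i


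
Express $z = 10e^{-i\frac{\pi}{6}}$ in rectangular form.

a = r cos θ = 10 * sqrt(3)/2 = 5*sqrt(3)
b = r sin θ = 10 * -1/2 = -5
z = 5*sqrt(3) - 5i


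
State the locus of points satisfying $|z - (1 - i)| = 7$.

|z - z0| = r describes a circle centered at z0 with radius r
Here z0 = 1 - i and r = 7
Locus: Circle centered at (1, -1) with radius 7


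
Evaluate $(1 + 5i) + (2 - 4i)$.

(1 + 2) + (5 + (-4))i = 3 + i


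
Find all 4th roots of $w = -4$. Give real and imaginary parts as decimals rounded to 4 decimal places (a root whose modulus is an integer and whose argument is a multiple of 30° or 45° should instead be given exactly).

|w| = 4, arg(w) = 180°
Root modulus = 4^(1/4) ≈ 1.414214
Root arguments: θ_k = (180° + 360°k)/4 for k = 0, 1, ..., 3
Compute each root as (root modulus)(cos θ_k + i sin θ_k) using full-precision intermediates, then round to 4 decimal places.
Roots: 1.0000 + 1.0000i, -1.0000 + 1.0000i, -1.0000 - 1.0000i, 1.0000 - 1.0000i


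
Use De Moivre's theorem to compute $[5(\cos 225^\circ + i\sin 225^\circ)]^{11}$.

By De Moivre: z^n = r^n(cos(nθ) + i sin(nθ))
= 5^11(cos(11*225°) + i sin(11*225°))
= 48828125(cos 315° + i sin 315°)
= 48828125*sqrt(2)/2 - (48828125*sqrt(2)/2)i


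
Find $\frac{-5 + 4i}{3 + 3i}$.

Multiply numerator and denominator by conjugate (3 - 3i):
= (-5 + 4i)(3 - 3i) / (3^2 + 3^2)
= (-3 + 27i) / 18
Divide through by 3: (-1 + 9i) / 6
= -1/6 + (3/2)i


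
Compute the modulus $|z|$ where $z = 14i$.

|z| = sqrt(a^2 + b^2) = sqrt(0^2 + 14^2) = sqrt(196) = 14


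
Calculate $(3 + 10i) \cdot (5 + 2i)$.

(a1*a2 - b1*b2) + (a1*b2 + b1*a2)i
= (15 - 20) + (6 + 50)i
= -5 + 56i


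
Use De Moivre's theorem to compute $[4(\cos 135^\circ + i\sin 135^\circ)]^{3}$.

By De Moivre: z^n = r^n(cos(nθ) + i sin(nθ))
= 4^3(cos(3*135°) + i sin(3*135°))
= 64(cos 45° + i sin 45°)
= 32*sqrt(2) + 32*sqrt(2)i


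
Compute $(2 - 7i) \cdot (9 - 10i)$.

(a1*a2 - b1*b2) + (a1*b2 + b1*a2)i
= (18 - 70) + (-20 + (-63))i
= -52 - 83i


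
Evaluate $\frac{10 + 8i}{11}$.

Divisor is real, so divide each part by 11:
= 10/11 + (8/11)i


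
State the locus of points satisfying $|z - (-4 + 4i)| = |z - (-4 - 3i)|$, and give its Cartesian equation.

|z - z1| = |z - z2| means z is equidistant from z1 and z2,
i.e. the perpendicular bisector of the segment from (-4, 4) to (-4, -3) (midpoint (-4, 1/2)).
With z = x + yi, square both sides:
(x - (-4))^2 + (y - 4)^2 = (x - (-4))^2 + (y - (-3))^2
The x^2 and y^2 terms cancel: 0x + (-14)y = 25 - 32 = -7
Simplify: y = 1/2
Locus: Perpendicular bisector of the segment from (-4, 4) to (-4, -3): the line y = 1/2
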